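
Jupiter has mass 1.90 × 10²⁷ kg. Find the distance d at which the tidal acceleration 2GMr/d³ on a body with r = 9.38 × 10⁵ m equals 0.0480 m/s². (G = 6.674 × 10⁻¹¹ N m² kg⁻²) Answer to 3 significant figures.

2GMr/d³ = a_tidal  ⇒  d = (2GMr / a_tidal)^(1/3)
d = (2 × 6.674×10⁻¹¹ × (1.90 × 10²⁷) × (9.38 × 10⁵) / (0.0480))^(1/3)
  = 1.70 × 10⁸ m

1.70 × 10⁸ m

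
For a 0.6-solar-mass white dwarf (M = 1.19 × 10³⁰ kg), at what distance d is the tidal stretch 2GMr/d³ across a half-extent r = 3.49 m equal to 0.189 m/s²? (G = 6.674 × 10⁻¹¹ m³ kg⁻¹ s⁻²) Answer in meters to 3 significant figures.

1.43 × 10⁷ m

2GMr/d³ = a_tidal  ⇒  d = (2GMr / a_tidal)^(1/3)
d = (2 × 6.674×10⁻¹¹ × (1.19 × 10³⁰) × (3.49) / (0.189))^(1/3)
  = 1.43 × 10⁷ m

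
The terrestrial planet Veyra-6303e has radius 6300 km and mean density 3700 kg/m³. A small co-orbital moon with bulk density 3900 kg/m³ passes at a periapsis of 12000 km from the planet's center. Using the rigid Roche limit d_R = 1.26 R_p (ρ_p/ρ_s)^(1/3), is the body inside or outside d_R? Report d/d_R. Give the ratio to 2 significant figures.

outside; d/d_R ≈ 1.5

d_R = 1.26 × (6300 km) × (3700/3900)^(1/3) = 7800 km
d/d_R = (12000) / (7800) = 1.5
Since d/d_R > 1, the body is outside the Roche limit.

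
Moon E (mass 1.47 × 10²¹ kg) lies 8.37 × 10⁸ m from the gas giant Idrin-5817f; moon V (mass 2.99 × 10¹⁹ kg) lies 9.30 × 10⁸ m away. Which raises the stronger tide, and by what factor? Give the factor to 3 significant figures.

Moon E, by a factor of ≈ 67.4

The tide-raising term goes as M/d³ (the gradient of a 1/d² field).
Moon E: (1.47 × 10²¹) / (8.37 × 10⁸)³ = 2.507 × 10⁻⁶
Moon V: (2.99 × 10¹⁹) / (9.30 × 10⁸)³ = 3.717 × 10⁻⁸
Ratio (larger/smaller) = 67.4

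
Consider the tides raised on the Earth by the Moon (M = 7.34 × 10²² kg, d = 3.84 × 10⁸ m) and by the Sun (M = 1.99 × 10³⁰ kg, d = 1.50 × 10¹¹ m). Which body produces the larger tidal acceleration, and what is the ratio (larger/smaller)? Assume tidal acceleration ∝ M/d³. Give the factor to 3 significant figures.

The Moon, by a factor of ≈ 2.20

Tidal stretch scales as M/d³; compute that for each body.
The Moon: (7.34 × 10²²) / (3.84 × 10⁸)³ = 1.296 × 10⁻³
The Sun: (1.99 × 10³⁰) / (1.50 × 10¹¹)³ = 5.896 × 10⁻⁴
Ratio (larger/smaller) = 2.20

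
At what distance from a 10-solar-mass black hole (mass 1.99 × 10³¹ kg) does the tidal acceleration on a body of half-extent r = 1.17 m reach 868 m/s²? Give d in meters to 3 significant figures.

2GMr/d³ = a_tidal  ⇒  d = (2GMr / a_tidal)^(1/3)
d = (2 × 6.674×10⁻¹¹ × (1.99 × 10³¹) × (1.17) / (868))^(1/3)
  = 1.53 × 10⁶ m

1.53 × 10⁶ m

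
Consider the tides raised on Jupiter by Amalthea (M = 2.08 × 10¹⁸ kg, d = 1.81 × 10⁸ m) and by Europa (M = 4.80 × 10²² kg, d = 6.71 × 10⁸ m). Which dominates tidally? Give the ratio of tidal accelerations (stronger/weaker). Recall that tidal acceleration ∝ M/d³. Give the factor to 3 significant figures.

Europa, by a factor of ≈ 453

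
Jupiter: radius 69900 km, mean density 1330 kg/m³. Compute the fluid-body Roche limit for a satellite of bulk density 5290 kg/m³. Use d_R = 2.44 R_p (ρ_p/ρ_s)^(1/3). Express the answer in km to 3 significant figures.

1.08 × 10⁵ km

d_R = 2.44 × 69900 km × (1330/5290)^(1/3)
    = 1.08 × 10⁵ km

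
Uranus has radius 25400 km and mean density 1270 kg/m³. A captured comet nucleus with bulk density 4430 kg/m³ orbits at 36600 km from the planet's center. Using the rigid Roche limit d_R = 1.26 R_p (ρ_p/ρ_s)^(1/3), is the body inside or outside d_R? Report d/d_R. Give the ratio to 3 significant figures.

outside; d/d_R ≈ 1.73

d_R = 1.26 × (25400 km) × (1270/4430)^(1/3) = 21100 km
d/d_R = (36600) / (21100) = 1.73
Since d/d_R > 1, the body is outside the Roche limit.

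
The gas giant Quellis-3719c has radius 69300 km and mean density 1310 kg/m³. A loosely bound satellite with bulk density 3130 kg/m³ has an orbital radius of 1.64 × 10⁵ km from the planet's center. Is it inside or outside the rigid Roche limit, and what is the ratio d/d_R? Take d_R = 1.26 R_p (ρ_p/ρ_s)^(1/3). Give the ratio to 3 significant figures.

d_R = 1.26 × (69300 km) × (1310/3130)^(1/3) = 65310 km
d/d_R = (1.64 × 10⁵) / (65310) = 2.51
Since d/d_R > 1, the body is outside the Roche limit.

outside; d/d_R ≈ 2.51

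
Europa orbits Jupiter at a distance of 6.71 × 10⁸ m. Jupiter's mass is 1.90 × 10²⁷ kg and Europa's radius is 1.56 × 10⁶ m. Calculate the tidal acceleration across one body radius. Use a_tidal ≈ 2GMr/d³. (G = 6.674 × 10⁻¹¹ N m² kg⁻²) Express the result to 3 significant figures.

1.31 × 10⁻³ m/s²

Δa = 2GMr/d³
   = 2 × (6.674 × 10⁻¹¹) × (1.90 × 10²⁷) × (1.56 × 10⁶) / (6.71 × 10⁸)³
   = 1.31 × 10⁻³ m/s²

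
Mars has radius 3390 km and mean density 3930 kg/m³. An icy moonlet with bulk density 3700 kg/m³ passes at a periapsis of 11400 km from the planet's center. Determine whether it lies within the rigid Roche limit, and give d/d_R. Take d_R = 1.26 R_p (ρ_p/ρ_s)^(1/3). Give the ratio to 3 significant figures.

outside; d/d_R ≈ 2.62

d_R = 1.26 × (3390 km) × (3930/3700)^(1/3) = 4358 km
d/d_R = (11400) / (4358) = 2.62
Since d/d_R > 1, the body is outside the Roche limit.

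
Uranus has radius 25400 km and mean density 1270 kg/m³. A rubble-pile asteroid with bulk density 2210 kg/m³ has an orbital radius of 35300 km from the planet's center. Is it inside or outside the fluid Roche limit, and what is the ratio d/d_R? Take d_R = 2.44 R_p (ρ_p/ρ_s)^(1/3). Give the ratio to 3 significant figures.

inside; d/d_R ≈ 0.685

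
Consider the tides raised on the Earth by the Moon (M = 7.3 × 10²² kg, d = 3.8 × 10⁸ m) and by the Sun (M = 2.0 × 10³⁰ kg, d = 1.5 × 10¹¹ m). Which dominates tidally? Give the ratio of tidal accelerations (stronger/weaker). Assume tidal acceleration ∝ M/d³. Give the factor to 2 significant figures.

Tidal stretch scales as M/d³; compute that for each body.
The Moon: (7.3 × 10²²) / (3.8 × 10⁸)³ = 1.330 × 10⁻³
The Sun: (2.0 × 10³⁰) / (1.5 × 10¹¹)³ = 5.926 × 10⁻⁴
Ratio (larger/smaller) = 2.2

The Moon, by a factor of ≈ 2.2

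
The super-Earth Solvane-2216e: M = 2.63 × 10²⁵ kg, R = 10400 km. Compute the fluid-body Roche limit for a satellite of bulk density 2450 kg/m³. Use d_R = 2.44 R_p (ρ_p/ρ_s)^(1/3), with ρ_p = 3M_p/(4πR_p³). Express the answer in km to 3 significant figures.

33400 km

ρ_p = 3M_p/(4πR_p³) = 3 × (2.63 × 10²⁵) / (4π × (1.04 × 10⁷ m)³) = 5580 kg/m³
d_R = 2.44 × 10400 km × (5580/2450)^(1/3)
    = 33400 km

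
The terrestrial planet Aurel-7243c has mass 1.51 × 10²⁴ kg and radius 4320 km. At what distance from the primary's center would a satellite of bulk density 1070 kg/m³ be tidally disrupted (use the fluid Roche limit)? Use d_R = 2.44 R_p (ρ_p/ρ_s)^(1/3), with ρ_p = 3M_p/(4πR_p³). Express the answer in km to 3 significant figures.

17000 km

ρ_p = 3M_p/(4πR_p³) = 3 × (1.51 × 10²⁴) / (4π × (4.32 × 10⁶ m)³) = 4470 kg/m³
d_R = 2.44 × 4320 km × (4470/1070)^(1/3)
    = 17000 km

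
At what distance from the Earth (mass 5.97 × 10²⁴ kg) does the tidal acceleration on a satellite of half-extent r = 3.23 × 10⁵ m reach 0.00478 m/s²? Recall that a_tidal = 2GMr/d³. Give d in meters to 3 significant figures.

3.78 × 10⁷ m

2GMr/d³ = a_tidal  ⇒  d = (2GMr / a_tidal)^(1/3)
d = (2 × 6.674×10⁻¹¹ × (5.97 × 10²⁴) × (3.23 × 10⁵) / (0.00478))^(1/3)
  = 3.78 × 10⁷ m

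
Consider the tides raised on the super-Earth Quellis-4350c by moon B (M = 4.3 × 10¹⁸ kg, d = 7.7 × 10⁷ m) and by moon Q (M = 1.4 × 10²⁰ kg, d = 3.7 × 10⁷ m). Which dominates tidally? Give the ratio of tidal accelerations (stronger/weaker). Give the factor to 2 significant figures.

Compare M/d³ for the two perturbers:
Moon B: (4.3 × 10¹⁸) / (7.7 × 10⁷)³ = 9.419 × 10⁻⁶
Moon Q: (1.4 × 10²⁰) / (3.7 × 10⁷)³ = 2.764 × 10⁻³
Ratio (larger/smaller) = 290

Moon Q, by a factor of ≈ 290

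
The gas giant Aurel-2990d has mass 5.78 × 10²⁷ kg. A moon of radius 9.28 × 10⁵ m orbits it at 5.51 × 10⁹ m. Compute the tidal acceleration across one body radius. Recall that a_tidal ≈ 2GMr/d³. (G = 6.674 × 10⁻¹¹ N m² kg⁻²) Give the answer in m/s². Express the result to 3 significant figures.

a_tidal = 2GMr/d³
        = 2 × (6.674 × 10⁻¹¹) × (5.78 × 10²⁷) × (9.28 × 10⁵) / (5.51 × 10⁹)³
        = 4.28 × 10⁻⁶ m/s²

4.28 × 10⁻⁶ m/s²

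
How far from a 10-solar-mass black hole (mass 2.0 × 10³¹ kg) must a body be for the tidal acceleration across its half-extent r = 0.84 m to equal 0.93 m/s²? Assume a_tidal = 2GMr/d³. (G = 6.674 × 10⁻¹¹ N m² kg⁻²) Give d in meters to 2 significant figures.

2GMr/d³ = a_tidal  ⇒  d = (2GMr / a_tidal)^(1/3)
d = (2 × 6.674×10⁻¹¹ × (2.0 × 10³¹) × (0.84) / (0.93))^(1/3)
  = 1.3 × 10⁷ m

1.3 × 10⁷ m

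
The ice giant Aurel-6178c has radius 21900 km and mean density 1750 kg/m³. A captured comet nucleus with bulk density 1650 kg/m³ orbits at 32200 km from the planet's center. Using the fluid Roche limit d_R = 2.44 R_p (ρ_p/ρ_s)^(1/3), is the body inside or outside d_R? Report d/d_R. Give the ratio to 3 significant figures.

d_R = 2.44 × (21900 km) × (1750/1650)^(1/3) = 54490 km
d/d_R = (32200) / (54490) = 0.591
Since d/d_R < 1, the body is inside the Roche limit.

inside; d/d_R ≈ 0.591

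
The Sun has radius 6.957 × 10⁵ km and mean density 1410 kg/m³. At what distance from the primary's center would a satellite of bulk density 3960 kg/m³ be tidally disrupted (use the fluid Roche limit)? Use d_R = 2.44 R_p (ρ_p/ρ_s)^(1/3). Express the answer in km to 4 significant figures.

d_R = 2.44 × 6.957 × 10⁵ km × (1410/3960)^(1/3)
    = 1.203 × 10⁶ km

1.203 × 10⁶ km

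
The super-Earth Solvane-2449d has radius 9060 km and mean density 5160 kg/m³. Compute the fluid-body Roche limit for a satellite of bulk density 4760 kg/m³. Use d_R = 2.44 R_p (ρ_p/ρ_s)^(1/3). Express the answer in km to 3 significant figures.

22700 km

d_R = 2.44 × 9060 km × (5160/4760)^(1/3)
    = 22700 km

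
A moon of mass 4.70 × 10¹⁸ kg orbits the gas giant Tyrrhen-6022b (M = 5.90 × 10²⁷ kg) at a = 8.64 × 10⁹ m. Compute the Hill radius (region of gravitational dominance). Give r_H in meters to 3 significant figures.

5.55 × 10⁶ m

r_H ≈ a (m/3M)^(1/3)
    = (8.64 × 10⁹) × (4.70 × 10¹⁸ / (3 × 5.90 × 10²⁷))^(1/3)
    = 5.55 × 10⁶ m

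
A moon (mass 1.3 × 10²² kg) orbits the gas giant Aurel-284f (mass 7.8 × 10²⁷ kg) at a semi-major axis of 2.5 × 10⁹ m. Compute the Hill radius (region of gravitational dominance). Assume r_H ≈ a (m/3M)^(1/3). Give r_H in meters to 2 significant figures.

r_H ≈ a (m/3M)^(1/3)
    = (2.5 × 10⁹) × (1.3 × 10²² / (3 × 7.8 × 10²⁷))^(1/3)
    = 2.1 × 10⁷ m

2.1 × 10⁷ m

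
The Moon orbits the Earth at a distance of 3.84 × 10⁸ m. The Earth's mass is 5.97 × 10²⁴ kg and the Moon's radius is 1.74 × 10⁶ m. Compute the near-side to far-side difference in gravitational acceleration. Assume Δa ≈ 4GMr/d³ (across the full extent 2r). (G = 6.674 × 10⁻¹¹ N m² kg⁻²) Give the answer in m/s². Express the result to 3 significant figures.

4.90 × 10⁻⁵ m/s²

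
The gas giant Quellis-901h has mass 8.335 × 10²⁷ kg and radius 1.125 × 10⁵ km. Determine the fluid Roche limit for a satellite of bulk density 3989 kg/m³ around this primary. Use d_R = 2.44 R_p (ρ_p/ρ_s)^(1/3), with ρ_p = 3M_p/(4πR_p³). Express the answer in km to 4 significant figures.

1.935 × 10⁵ km

ρ_p = 3M_p/(4πR_p³) = 3 × (8.335 × 10²⁷) / (4π × (1.125 × 10⁸ m)³) = 1398 kg/m³
d_R = 2.44 × 1.125 × 10⁵ km × (1398/3989)^(1/3)
    = 1.935 × 10⁵ km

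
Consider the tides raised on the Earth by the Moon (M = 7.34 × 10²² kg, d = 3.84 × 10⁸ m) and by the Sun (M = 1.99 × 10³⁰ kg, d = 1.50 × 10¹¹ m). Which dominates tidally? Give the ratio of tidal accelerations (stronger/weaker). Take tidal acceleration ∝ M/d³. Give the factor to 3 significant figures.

The Moon, by a factor of ≈ 2.20

Tidal acceleration ∝ M/d³, so compare M/d³ for each.
The Moon: (7.34 × 10²²) / (3.84 × 10⁸)³ = 1.296 × 10⁻³
The Sun: (1.99 × 10³⁰) / (1.50 × 10¹¹)³ = 5.896 × 10⁻⁴
Ratio (larger/smaller) = 2.20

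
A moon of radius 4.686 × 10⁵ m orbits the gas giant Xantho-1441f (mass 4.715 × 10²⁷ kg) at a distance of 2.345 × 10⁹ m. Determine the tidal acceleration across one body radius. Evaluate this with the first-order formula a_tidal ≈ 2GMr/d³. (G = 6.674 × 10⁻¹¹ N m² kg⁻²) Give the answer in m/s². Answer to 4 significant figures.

Δa = 2GMr/d³
   = 2 × (6.674 × 10⁻¹¹) × (4.715 × 10²⁷) × (4.686 × 10⁵) / (2.345 × 10⁹)³
   = 2.287 × 10⁻⁵ m/s²

2.287 × 10⁻⁵ m/s²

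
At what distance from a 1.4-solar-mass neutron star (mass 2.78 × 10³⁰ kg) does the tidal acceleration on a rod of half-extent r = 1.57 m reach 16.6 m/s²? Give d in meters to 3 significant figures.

2GMr/d³ = a_tidal  ⇒  d = (2GMr / a_tidal)^(1/3)
d = (2 × 6.674×10⁻¹¹ × (2.78 × 10³⁰) × (1.57) / (16.6))^(1/3)
  = 3.27 × 10⁶ m

3.27 × 10⁶ m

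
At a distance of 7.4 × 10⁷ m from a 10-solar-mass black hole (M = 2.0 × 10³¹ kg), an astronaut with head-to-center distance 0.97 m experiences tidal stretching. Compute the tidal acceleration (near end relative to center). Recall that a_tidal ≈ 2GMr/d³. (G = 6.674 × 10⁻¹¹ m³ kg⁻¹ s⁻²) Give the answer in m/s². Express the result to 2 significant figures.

a_tidal = 2GMr/d³
        = 2 × (6.674 × 10⁻¹¹) × (2.0 × 10³¹) × (0.97) / (7.4 × 10⁷)³
        = 6.4 × 10⁻³ m/s²

6.4 × 10⁻³ m/s²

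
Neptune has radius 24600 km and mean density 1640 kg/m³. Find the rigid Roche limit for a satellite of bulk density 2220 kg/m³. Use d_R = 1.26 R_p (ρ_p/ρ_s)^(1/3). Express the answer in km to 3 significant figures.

28000 km

d_R = 1.26 × 24600 km × (1640/2220)^(1/3)
    = 28000 km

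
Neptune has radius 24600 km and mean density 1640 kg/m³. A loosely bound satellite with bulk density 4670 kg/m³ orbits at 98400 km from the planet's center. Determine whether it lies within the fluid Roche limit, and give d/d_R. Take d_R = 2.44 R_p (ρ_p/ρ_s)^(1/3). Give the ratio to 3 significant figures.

d_R = 2.44 × (24600 km) × (1640/4670)^(1/3) = 42350 km
d/d_R = (98400) / (42350) = 2.32
Since d/d_R > 1, the body is outside the Roche limit.

outside; d/d_R ≈ 2.32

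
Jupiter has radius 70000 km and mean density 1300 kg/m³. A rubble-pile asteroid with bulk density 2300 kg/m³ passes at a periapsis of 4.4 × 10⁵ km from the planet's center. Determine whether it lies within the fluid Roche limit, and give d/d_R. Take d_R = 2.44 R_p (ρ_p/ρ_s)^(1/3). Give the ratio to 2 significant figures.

d_R = 2.44 × (70000 km) × (1300/2300)^(1/3) = 1.412 × 10⁵ km
d/d_R = (4.4 × 10⁵) / (1.412 × 10⁵) = 3.1
Since d/d_R > 1, the body is outside the Roche limit.

outside; d/d_R ≈ 3.1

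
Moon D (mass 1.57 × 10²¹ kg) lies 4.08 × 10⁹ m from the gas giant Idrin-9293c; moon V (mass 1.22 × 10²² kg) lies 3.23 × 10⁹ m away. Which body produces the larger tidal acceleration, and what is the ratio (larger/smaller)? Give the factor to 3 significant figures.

Moon V, by a factor of ≈ 15.7

Tidal stretch scales as M/d³; compute that for each body.
Moon D: (1.57 × 10²¹) / (4.08 × 10⁹)³ = 2.312 × 10⁻⁸
Moon V: (1.22 × 10²²) / (3.23 × 10⁹)³ = 3.620 × 10⁻⁷
Ratio (larger/smaller) = 15.7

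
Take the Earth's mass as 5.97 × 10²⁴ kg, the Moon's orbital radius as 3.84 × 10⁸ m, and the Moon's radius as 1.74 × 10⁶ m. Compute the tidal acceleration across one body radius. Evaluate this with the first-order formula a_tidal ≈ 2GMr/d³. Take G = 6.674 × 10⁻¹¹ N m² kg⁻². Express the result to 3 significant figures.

a_tidal = 2GMr/d³
        = 2 × (6.674 × 10⁻¹¹) × (5.97 × 10²⁴) × (1.74 × 10⁶) / (3.84 × 10⁸)³
        = 2.45 × 10⁻⁵ m/s²

2.45 × 10⁻⁵ m/s²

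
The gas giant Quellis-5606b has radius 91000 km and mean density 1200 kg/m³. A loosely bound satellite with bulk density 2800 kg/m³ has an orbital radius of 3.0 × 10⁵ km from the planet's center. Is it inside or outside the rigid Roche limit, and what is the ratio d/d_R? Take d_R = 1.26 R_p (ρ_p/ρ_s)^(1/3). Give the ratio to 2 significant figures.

d_R = 1.26 × (91000 km) × (1200/2800)^(1/3) = 86450 km
d/d_R = (3.0 × 10⁵) / (86450) = 3.5
Since d/d_R > 1, the body is outside the Roche limit.

outside; d/d_R ≈ 3.5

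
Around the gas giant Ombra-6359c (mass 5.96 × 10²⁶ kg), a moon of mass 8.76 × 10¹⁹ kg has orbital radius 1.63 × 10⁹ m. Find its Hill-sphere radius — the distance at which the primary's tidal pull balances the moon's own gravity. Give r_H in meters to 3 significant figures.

5.96 × 10⁶ m

r_H ≈ a (m/3M)^(1/3)
    = (1.63 × 10⁹) × (8.76 × 10¹⁹ / (3 × 5.96 × 10²⁶))^(1/3)
    = 5.96 × 10⁶ m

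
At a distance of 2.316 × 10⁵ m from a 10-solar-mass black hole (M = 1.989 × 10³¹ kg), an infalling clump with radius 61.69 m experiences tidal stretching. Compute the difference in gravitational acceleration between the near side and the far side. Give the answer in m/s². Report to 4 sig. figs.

2.637 × 10⁷ m/s²

Differencing GM/(d−r)² and GM/(d+r)² to first order in r/d gives 4GMr/d³.
a_tidal = 4GMr/d³
        = 4 × (6.674 × 10⁻¹¹) × (1.989 × 10³¹) × (61.69) / (2.316 × 10⁵)³
        = 2.637 × 10⁷ m/s²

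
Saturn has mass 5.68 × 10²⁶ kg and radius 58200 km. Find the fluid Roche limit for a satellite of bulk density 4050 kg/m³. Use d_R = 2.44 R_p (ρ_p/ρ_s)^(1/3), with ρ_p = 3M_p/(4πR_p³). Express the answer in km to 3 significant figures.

78600 km

ρ_p = 3M_p/(4πR_p³) = 3 × (5.68 × 10²⁶) / (4π × (5.82 × 10⁷ m)³) = 688 kg/m³
d_R = 2.44 × 58200 km × (688/4050)^(1/3)
    = 78600 km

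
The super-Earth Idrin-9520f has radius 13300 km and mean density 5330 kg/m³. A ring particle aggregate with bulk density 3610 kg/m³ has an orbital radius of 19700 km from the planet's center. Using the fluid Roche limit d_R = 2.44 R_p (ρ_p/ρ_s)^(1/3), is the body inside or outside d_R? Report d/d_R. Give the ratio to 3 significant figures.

d_R = 2.44 × (13300 km) × (5330/3610)^(1/3) = 36950 km
d/d_R = (19700) / (36950) = 0.533
Since d/d_R < 1, the body is inside the Roche limit.

inside; d/d_R ≈ 0.533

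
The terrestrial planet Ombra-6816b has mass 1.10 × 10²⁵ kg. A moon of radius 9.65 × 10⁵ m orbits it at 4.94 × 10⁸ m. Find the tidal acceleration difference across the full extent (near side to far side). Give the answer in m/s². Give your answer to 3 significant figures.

2.35 × 10⁻⁵ m/s²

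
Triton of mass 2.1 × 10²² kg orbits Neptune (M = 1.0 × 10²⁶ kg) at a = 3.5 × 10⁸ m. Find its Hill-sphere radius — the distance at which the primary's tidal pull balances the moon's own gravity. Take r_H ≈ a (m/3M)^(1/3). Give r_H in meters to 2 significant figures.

1.4 × 10⁷ m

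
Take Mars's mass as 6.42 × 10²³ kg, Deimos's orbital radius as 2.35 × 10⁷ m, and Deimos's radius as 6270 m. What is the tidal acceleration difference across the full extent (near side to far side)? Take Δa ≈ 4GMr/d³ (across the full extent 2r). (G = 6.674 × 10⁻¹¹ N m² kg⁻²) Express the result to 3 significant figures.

Differencing GM/(d−r)² and GM/(d+r)² to first order in r/d gives 4GMr/d³.
a_tidal = 4GMr/d³
        = 4 × (6.674 × 10⁻¹¹) × (6.42 × 10²³) × (6270) / (2.35 × 10⁷)³
        = 8.28 × 10⁻⁵ m/s²

8.28 × 10⁻⁵ m/s²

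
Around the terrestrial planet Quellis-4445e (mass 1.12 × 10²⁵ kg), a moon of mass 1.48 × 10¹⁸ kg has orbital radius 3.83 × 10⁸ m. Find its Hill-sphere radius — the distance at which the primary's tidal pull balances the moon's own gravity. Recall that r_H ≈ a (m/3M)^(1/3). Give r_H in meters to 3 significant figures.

1.35 × 10⁶ m

r_H ≈ a (m/3M)^(1/3)
    = (3.83 × 10⁸) × (1.48 × 10¹⁸ / (3 × 1.12 × 10²⁵))^(1/3)
    = 1.35 × 10⁶ m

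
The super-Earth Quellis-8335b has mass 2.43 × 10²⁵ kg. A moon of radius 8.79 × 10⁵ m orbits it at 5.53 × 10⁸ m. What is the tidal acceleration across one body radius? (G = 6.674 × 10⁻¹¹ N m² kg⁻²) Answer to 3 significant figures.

a_tidal = 2GMr/d³
        = 2 × (6.674 × 10⁻¹¹) × (2.43 × 10²⁵) × (8.79 × 10⁵) / (5.53 × 10⁸)³
        = 1.69 × 10⁻⁵ m/s²

1.69 × 10⁻⁵ m/s²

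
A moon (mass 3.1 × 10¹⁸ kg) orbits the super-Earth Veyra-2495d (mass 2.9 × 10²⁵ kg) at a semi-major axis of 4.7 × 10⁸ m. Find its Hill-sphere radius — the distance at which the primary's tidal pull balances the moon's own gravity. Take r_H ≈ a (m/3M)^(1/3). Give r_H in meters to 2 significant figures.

1.5 × 10⁶ m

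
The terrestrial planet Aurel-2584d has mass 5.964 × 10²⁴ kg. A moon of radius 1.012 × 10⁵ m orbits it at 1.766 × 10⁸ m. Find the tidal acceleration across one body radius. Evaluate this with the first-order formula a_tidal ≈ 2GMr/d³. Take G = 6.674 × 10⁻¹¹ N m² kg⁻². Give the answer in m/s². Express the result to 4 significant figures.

1.463 × 10⁻⁵ m/s²

Δa = 2GMr/d³
   = 2 × (6.674 × 10⁻¹¹) × (5.964 × 10²⁴) × (1.012 × 10⁵) / (1.766 × 10⁸)³
   = 1.463 × 10⁻⁵ m/s²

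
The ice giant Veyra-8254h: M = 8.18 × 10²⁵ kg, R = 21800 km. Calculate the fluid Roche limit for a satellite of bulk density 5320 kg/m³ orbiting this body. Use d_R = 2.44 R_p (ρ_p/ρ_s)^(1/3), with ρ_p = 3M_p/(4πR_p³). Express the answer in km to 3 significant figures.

ρ_p = 3M_p/(4πR_p³) = 3 × (8.18 × 10²⁵) / (4π × (2.18 × 10⁷ m)³) = 1880 kg/m³
d_R = 2.44 × 21800 km × (1880/5320)^(1/3)
    = 37600 km

37600 km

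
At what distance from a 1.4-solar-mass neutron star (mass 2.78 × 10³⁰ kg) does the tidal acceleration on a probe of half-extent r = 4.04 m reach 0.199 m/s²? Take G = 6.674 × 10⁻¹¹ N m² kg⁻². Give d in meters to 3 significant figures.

1.96 × 10⁷ m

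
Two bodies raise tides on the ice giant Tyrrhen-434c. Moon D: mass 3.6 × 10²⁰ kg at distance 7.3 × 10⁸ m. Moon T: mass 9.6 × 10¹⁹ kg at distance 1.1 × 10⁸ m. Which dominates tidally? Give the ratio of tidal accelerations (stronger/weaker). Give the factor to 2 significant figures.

Moon T, by a factor of ≈ 78

Compare M/d³ for the two perturbers:
Moon D: (3.6 × 10²⁰) / (7.3 × 10⁸)³ = 9.254 × 10⁻⁷
Moon T: (9.6 × 10¹⁹) / (1.1 × 10⁸)³ = 7.213 × 10⁻⁵
Ratio (larger/smaller) = 78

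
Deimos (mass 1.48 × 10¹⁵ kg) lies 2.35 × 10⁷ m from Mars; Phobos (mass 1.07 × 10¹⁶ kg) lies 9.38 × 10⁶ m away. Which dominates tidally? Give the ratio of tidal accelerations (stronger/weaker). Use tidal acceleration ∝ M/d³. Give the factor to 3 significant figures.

Phobos, by a factor of ≈ 114

The tide-raising term goes as M/d³ (the gradient of a 1/d² field).
Deimos: (1.48 × 10¹⁵) / (2.35 × 10⁷)³ = 1.140 × 10⁻⁷
Phobos: (1.07 × 10¹⁶) / (9.38 × 10⁶)³ = 1.297 × 10⁻⁵
Ratio (larger/smaller) = 114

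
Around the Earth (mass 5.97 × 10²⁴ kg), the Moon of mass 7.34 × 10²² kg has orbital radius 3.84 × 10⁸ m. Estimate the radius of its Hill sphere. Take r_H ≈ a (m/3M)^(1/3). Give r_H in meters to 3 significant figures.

r_H ≈ a (m/3M)^(1/3)
    = (3.84 × 10⁸) × (7.34 × 10²² / (3 × 5.97 × 10²⁴))^(1/3)
    = 6.15 × 10⁷ m

6.15 × 10⁷ m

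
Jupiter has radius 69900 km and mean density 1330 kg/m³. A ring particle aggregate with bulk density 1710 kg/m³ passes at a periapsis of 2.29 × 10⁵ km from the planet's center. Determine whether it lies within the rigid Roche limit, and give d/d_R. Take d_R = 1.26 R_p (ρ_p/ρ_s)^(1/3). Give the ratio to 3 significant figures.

outside; d/d_R ≈ 2.83

d_R = 1.26 × (69900 km) × (1330/1710)^(1/3) = 81000 km
d/d_R = (2.29 × 10⁵) / (81000) = 2.83
Since d/d_R > 1, the body is outside the Roche limit.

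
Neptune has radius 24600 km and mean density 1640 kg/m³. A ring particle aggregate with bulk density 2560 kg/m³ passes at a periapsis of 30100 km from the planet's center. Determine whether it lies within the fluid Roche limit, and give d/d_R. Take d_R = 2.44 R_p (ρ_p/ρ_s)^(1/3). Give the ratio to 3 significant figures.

d_R = 2.44 × (24600 km) × (1640/2560)^(1/3) = 51740 km
d/d_R = (30100) / (51740) = 0.582
Since d/d_R < 1, the body is inside the Roche limit.

inside; d/d_R ≈ 0.582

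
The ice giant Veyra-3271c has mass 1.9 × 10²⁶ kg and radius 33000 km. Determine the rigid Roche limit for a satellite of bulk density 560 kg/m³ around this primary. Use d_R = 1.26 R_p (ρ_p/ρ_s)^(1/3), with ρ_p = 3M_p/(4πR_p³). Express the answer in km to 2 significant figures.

55000 km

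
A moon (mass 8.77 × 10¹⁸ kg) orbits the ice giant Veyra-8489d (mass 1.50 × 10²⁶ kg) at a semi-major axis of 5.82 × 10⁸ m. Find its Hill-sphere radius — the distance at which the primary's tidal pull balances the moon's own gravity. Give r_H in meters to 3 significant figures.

1.57 × 10⁶ m

r_H ≈ a (m/3M)^(1/3)
    = (5.82 × 10⁸) × (8.77 × 10¹⁸ / (3 × 1.50 × 10²⁶))^(1/3)
    = 1.57 × 10⁶ m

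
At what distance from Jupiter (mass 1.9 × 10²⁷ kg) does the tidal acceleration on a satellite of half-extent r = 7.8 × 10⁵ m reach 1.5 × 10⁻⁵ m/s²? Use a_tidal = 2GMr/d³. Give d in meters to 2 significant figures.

2.4 × 10⁹ m

2GMr/d³ = a_tidal  ⇒  d = (2GMr / a_tidal)^(1/3)
d = (2 × 6.674×10⁻¹¹ × (1.9 × 10²⁷) × (7.8 × 10⁵) / (1.5 × 10⁻⁵))^(1/3)
  = 2.4 × 10⁹ m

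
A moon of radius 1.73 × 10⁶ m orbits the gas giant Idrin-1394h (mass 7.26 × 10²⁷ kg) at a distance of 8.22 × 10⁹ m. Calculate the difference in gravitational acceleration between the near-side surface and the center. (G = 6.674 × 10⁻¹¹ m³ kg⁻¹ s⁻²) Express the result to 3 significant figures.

Differencing GM/(d−r)² and GM/d² to first order in r/d gives 2GMr/d³.
a_tidal = 2GMr/d³
        = 2 × (6.674 × 10⁻¹¹) × (7.26 × 10²⁷) × (1.73 × 10⁶) / (8.22 × 10⁹)³
        = 3.02 × 10⁻⁶ m/s²

3.02 × 10⁻⁶ m/s²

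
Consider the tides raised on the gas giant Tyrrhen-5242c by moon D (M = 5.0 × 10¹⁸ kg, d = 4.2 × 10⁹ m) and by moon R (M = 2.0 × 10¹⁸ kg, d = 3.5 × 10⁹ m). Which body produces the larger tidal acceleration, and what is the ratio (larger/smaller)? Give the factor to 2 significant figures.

Moon D, by a factor of ≈ 1.4

Tidal stretch scales as M/d³; compute that for each body.
Moon D: (5.0 × 10¹⁸) / (4.2 × 10⁹)³ = 6.749 × 10⁻¹¹
Moon R: (2.0 × 10¹⁸) / (3.5 × 10⁹)³ = 4.665 × 10⁻¹¹
Ratio (larger/smaller) = 1.4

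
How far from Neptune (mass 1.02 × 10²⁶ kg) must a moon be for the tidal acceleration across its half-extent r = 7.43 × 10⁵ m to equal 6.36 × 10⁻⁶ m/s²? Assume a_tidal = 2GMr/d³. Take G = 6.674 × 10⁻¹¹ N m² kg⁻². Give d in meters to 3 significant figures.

2GMr/d³ = a_tidal  ⇒  d = (2GMr / a_tidal)^(1/3)
d = (2 × 6.674×10⁻¹¹ × (1.02 × 10²⁶) × (7.43 × 10⁵) / (6.36 × 10⁻⁶))^(1/3)
  = 1.17 × 10⁹ m

1.17 × 10⁹ m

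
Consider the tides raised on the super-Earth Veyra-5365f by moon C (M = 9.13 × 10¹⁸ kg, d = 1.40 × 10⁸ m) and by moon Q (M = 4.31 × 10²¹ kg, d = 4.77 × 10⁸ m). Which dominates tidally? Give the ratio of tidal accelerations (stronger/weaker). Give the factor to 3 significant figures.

Moon Q, by a factor of ≈ 11.9

Tidal acceleration ∝ M/d³, so compare M/d³ for each.
Moon C: (9.13 × 10¹⁸) / (1.40 × 10⁸)³ = 3.327 × 10⁻⁶
Moon Q: (4.31 × 10²¹) / (4.77 × 10⁸)³ = 3.971 × 10⁻⁵
Ratio (larger/smaller) = 11.9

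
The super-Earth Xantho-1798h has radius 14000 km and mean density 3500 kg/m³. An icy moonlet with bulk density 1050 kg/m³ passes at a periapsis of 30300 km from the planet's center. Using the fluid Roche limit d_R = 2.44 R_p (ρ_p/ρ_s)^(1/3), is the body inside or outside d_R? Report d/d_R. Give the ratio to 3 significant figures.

d_R = 2.44 × (14000 km) × (3500/1050)^(1/3) = 51030 km
d/d_R = (30300) / (51030) = 0.594
Since d/d_R < 1, the body is inside the Roche limit.

inside; d/d_R ≈ 0.594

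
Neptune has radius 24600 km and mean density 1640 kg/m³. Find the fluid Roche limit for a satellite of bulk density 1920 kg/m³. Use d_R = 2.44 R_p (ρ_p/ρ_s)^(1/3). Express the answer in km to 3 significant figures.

d_R = 2.44 × 24600 km × (1640/1920)^(1/3)
    = 57000 km

57000 km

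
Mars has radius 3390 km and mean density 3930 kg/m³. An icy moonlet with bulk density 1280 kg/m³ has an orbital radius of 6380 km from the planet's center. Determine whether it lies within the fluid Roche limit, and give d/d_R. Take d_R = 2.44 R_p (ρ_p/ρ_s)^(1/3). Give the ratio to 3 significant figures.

inside; d/d_R ≈ 0.531

d_R = 2.44 × (3390 km) × (3930/1280)^(1/3) = 12020 km
d/d_R = (6380) / (12020) = 0.531
Since d/d_R < 1, the body is inside the Roche limit.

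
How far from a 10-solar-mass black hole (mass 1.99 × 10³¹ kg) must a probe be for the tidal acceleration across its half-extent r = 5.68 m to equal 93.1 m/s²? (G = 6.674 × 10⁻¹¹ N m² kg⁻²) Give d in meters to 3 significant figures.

2GMr/d³ = a_tidal  ⇒  d = (2GMr / a_tidal)^(1/3)
d = (2 × 6.674×10⁻¹¹ × (1.99 × 10³¹) × (5.68) / (93.1))^(1/3)
  = 5.45 × 10⁶ m

5.45 × 10⁶ m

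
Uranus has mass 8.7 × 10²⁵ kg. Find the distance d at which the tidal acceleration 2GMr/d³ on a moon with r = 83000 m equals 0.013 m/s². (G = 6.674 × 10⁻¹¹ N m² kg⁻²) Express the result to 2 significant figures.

4.2 × 10⁷ m

2GMr/d³ = a_tidal  ⇒  d = (2GMr / a_tidal)^(1/3)
d = (2 × 6.674×10⁻¹¹ × (8.7 × 10²⁵) × (83000) / (0.013))^(1/3)
  = 4.2 × 10⁷ m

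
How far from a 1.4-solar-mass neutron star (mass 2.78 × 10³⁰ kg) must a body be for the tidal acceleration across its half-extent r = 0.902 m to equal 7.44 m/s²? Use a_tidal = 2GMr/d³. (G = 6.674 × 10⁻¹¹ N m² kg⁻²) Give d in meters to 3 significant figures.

2GMr/d³ = a_tidal  ⇒  d = (2GMr / a_tidal)^(1/3)
d = (2 × 6.674×10⁻¹¹ × (2.78 × 10³⁰) × (0.902) / (7.44))^(1/3)
  = 3.56 × 10⁶ m

3.56 × 10⁶ m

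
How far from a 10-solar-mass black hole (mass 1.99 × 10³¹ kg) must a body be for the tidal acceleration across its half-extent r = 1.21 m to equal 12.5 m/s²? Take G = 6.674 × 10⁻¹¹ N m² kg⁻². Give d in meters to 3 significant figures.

6.36 × 10⁶ m

2GMr/d³ = a_tidal  ⇒  d = (2GMr / a_tidal)^(1/3)
d = (2 × 6.674×10⁻¹¹ × (1.99 × 10³¹) × (1.21) / (12.5))^(1/3)
  = 6.36 × 10⁶ m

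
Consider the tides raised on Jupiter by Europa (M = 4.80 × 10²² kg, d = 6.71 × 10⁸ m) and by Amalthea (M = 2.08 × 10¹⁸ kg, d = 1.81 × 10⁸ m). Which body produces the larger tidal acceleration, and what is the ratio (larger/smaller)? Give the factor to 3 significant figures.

The tide-raising term goes as M/d³ (the gradient of a 1/d² field).
Europa: (4.80 × 10²²) / (6.71 × 10⁸)³ = 1.589 × 10⁻⁴
Amalthea: (2.08 × 10¹⁸) / (1.81 × 10⁸)³ = 3.508 × 10⁻⁷
Ratio (larger/smaller) = 453

Europa, by a factor of ≈ 453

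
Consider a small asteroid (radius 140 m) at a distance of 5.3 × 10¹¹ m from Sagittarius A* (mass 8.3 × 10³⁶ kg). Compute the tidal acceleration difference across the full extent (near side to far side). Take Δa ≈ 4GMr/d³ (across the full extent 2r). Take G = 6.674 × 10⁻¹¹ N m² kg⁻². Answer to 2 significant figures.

2.1 × 10⁻⁶ m/s²

a_tidal = 4GMr/d³
        = 4 × (6.674 × 10⁻¹¹) × (8.3 × 10³⁶) × (140) / (5.3 × 10¹¹)³
        = 2.1 × 10⁻⁶ m/s²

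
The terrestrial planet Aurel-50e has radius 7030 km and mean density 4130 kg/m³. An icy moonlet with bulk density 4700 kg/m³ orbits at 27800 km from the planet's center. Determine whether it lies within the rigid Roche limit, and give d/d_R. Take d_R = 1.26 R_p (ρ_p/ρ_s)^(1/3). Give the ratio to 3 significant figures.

d_R = 1.26 × (7030 km) × (4130/4700)^(1/3) = 8484 km
d/d_R = (27800) / (8484) = 3.28
Since d/d_R > 1, the body is outside the Roche limit.

outside; d/d_R ≈ 3.28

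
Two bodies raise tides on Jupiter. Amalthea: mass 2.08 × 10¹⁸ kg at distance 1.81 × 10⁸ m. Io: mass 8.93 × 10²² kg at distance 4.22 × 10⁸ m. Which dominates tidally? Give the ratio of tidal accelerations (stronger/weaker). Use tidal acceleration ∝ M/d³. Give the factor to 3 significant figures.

Io, by a factor of ≈ 3390

The tide-raising term goes as M/d³ (the gradient of a 1/d² field).
Amalthea: (2.08 × 10¹⁸) / (1.81 × 10⁸)³ = 3.508 × 10⁻⁷
Io: (8.93 × 10²²) / (4.22 × 10⁸)³ = 1.188 × 10⁻³
Ratio (larger/smaller) = 3390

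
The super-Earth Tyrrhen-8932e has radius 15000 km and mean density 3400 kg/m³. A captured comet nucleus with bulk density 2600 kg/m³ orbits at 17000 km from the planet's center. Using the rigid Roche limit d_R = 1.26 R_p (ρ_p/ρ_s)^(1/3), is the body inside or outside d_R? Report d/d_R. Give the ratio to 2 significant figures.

d_R = 1.26 × (15000 km) × (3400/2600)^(1/3) = 20670 km
d/d_R = (17000) / (20670) = 0.82
Since d/d_R < 1, the body is inside the Roche limit.

inside; d/d_R ≈ 0.82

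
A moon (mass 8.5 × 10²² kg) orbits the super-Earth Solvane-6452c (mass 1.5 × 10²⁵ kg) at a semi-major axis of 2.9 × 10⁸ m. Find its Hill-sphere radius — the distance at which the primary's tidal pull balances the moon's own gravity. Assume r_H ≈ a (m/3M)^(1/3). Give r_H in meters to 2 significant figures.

3.6 × 10⁷ m

r_H ≈ a (m/3M)^(1/3)
    = (2.9 × 10⁸) × (8.5 × 10²² / (3 × 1.5 × 10²⁵))^(1/3)
    = 3.6 × 10⁷ m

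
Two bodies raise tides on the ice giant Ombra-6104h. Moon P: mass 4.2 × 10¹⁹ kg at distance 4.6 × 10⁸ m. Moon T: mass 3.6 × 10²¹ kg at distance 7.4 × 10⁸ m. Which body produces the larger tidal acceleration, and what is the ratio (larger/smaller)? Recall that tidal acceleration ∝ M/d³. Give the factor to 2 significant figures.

Compare M/d³ for the two perturbers:
Moon P: (4.2 × 10¹⁹) / (4.6 × 10⁸)³ = 4.315 × 10⁻⁷
Moon T: (3.6 × 10²¹) / (7.4 × 10⁸)³ = 8.884 × 10⁻⁶
Ratio (larger/smaller) = 21

Moon T, by a factor of ≈ 21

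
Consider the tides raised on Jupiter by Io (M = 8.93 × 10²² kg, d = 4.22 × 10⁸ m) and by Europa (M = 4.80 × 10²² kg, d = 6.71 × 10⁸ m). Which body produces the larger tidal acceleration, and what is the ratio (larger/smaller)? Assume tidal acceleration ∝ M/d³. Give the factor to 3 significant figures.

Tidal acceleration ∝ M/d³, so compare M/d³ for each.
Io: (8.93 × 10²²) / (4.22 × 10⁸)³ = 1.188 × 10⁻³
Europa: (4.80 × 10²²) / (6.71 × 10⁸)³ = 1.589 × 10⁻⁴
Ratio (larger/smaller) = 7.48

Io, by a factor of ≈ 7.48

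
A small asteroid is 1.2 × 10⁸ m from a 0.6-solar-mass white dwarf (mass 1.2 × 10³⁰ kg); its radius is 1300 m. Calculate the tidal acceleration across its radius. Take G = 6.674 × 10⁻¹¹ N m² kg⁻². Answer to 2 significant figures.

Differencing GM/(d−r)² and GM/d² to first order in r/d gives 2GMr/d³.
Δg = 2GMr/d³
   = 2 × (6.674 × 10⁻¹¹) × (1.2 × 10³⁰) × (1300) / (1.2 × 10⁸)³
   = 1.2 × 10⁻¹ m/s²

1.2 × 10⁻¹ m/s²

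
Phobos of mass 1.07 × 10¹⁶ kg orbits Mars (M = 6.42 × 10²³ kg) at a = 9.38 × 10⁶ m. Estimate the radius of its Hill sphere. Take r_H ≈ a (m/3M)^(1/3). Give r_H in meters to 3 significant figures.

r_H ≈ a (m/3M)^(1/3)
    = (9.38 × 10⁶) × (1.07 × 10¹⁶ / (3 × 6.42 × 10²³))^(1/3)
    = 1.66 × 10⁴ m

1.66 × 10⁴ m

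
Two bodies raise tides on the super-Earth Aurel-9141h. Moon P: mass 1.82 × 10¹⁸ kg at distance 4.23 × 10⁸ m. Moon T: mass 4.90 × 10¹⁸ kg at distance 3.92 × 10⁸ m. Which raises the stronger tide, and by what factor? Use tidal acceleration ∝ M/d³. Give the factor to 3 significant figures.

Moon T, by a factor of ≈ 3.38

Compare M/d³ for the two perturbers:
Moon P: (1.82 × 10¹⁸) / (4.23 × 10⁸)³ = 2.405 × 10⁻⁸
Moon T: (4.90 × 10¹⁸) / (3.92 × 10⁸)³ = 8.135 × 10⁻⁸
Ratio (larger/smaller) = 3.38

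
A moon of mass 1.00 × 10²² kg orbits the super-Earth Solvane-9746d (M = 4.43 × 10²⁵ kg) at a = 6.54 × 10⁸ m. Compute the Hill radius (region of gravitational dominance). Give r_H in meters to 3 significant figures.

r_H ≈ a (m/3M)^(1/3)
    = (6.54 × 10⁸) × (1.00 × 10²² / (3 × 4.43 × 10²⁵))^(1/3)
    = 2.76 × 10⁷ m

2.76 × 10⁷ m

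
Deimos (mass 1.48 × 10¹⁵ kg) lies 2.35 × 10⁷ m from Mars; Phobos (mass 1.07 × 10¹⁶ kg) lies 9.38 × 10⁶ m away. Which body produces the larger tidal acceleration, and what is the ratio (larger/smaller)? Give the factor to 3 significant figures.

The tide-raising term goes as M/d³ (the gradient of a 1/d² field).
Deimos: (1.48 × 10¹⁵) / (2.35 × 10⁷)³ = 1.140 × 10⁻⁷
Phobos: (1.07 × 10¹⁶) / (9.38 × 10⁶)³ = 1.297 × 10⁻⁵
Ratio (larger/smaller) = 114

Phobos, by a factor of ≈ 114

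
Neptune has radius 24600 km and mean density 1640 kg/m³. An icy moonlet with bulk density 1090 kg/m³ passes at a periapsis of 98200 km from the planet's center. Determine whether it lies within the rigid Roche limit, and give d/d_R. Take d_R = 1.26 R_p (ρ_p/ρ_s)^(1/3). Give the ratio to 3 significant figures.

outside; d/d_R ≈ 2.76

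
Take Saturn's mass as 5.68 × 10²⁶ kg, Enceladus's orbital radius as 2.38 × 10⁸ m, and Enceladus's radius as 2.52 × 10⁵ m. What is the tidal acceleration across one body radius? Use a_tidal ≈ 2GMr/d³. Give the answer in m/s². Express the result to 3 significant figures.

Δg = 2GMr/d³
   = 2 × (6.674 × 10⁻¹¹) × (5.68 × 10²⁶) × (2.52 × 10⁵) / (2.38 × 10⁸)³
   = 1.42 × 10⁻³ m/s²

1.42 × 10⁻³ m/s²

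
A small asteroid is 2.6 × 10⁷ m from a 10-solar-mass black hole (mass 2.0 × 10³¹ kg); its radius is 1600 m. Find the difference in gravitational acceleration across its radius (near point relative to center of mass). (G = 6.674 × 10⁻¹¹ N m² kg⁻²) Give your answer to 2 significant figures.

The tidal stretch is the gradient of GM/d² times the body's extent r, hence the 1/d³ dependence.
a_tidal = 2GMr/d³
        = 2 × (6.674 × 10⁻¹¹) × (2.0 × 10³¹) × (1600) / (2.6 × 10⁷)³
        = 2.4 × 10² m/s²

2.4 × 10² m/s²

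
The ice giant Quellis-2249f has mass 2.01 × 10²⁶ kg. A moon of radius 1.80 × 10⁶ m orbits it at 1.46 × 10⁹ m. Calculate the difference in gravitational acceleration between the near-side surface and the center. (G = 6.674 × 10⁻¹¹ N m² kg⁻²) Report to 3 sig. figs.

1.55 × 10⁻⁵ m/s²

Differencing GM/(d−r)² and GM/d² to first order in r/d gives 2GMr/d³.
a_tidal = 2GMr/d³
        = 2 × (6.674 × 10⁻¹¹) × (2.01 × 10²⁶) × (1.80 × 10⁶) / (1.46 × 10⁹)³
        = 1.55 × 10⁻⁵ m/s²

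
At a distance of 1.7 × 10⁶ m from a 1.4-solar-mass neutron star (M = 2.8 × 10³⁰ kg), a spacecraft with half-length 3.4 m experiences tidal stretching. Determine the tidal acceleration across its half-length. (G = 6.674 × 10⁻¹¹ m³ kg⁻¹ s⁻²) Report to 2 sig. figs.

Since r ≪ d, expand the inverse-square field across one radius to get the leading 2GMr/d³ term.
a_tidal = 2GMr/d³
        = 2 × (6.674 × 10⁻¹¹) × (2.8 × 10³⁰) × (3.4) / (1.7 × 10⁶)³
        = 2.6 × 10² m/s²

2.6 × 10² m/s²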